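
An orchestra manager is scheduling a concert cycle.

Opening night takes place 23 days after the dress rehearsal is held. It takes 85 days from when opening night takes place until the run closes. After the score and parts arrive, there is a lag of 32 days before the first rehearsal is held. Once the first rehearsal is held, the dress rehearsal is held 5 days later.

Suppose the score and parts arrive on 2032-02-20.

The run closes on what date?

2032-07-14

The score and parts arrive: Feb 20, 2032.
The first rehearsal is held: Feb 20, 2032 + 32 days = Mar 23, 2032.
The dress rehearsal is held: Mar 23, 2032 + 5 days = Mar 28, 2032.
Opening night takes place: Mar 28, 2032 + 23 days = Apr 20, 2032.
The run closes: Apr 20, 2032 + 85 days = Jul 14, 2032.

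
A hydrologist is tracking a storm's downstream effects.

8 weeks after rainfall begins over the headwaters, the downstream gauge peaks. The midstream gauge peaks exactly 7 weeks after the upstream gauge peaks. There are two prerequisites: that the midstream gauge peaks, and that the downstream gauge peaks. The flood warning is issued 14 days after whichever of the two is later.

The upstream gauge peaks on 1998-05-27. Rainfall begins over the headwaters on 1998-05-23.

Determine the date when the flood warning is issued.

1998-08-01

The upstream gauge peaks: May 27, 1998.
The midstream gauge peaks: May 27, 1998 + 7 weeks = Jul 15, 1998.
Rainfall begins over the headwaters: May 23, 1998.
The downstream gauge peaks: May 23, 1998 + 8 weeks = Jul 18, 1998.
Both prerequisites met — the midstream gauge peaks (Jul 15, 1998), the downstream gauge peaks (Jul 18, 1998); the later is Jul 18, 1998.
The flood warning is issued: Jul 18, 1998 + 14 days = Aug 1, 1998.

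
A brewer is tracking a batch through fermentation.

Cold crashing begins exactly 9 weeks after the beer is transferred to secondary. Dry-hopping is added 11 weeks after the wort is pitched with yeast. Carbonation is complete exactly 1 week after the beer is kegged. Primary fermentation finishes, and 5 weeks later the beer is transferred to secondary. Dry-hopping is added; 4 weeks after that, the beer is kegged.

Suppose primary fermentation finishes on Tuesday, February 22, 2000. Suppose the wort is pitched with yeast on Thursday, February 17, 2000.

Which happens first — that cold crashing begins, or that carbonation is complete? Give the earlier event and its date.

Cold crashing begins — Tuesday, May 30, 2000

Primary fermentation finishes: Feb 22, 2000.
The beer is transferred to secondary: Feb 22, 2000 + 5 weeks = Mar 28, 2000.
Cold crashing begins: Mar 28, 2000 + 9 weeks = May 30, 2000.
The wort is pitched with yeast: Feb 17, 2000.
Dry-hopping is added: Feb 17, 2000 + 11 weeks = May 4, 2000.
The beer is kegged: May 4, 2000 + 4 weeks = Jun 1, 2000.
Carbonation is complete: Jun 1, 2000 + 1 week = Jun 8, 2000.
Comparing: cold crashing begins on May 30, 2000 vs carbonation is complete on Jun 8, 2000. Earlier: cold crashing begins.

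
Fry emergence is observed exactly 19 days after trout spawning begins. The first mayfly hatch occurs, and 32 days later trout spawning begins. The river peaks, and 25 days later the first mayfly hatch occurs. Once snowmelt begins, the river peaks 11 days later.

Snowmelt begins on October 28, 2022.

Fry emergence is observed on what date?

Snowmelt begins: Oct 28, 2022.
The river peaks: Oct 28, 2022 + 11 days = Nov 8, 2022.
The first mayfly hatch occurs: Nov 8, 2022 + 25 days = Dec 3, 2022.
Trout spawning begins: Dec 3, 2022 + 32 days = Jan 4, 2023.
Fry emergence is observed: Jan 4, 2023 + 19 days = Jan 23, 2023.

January 23, 2023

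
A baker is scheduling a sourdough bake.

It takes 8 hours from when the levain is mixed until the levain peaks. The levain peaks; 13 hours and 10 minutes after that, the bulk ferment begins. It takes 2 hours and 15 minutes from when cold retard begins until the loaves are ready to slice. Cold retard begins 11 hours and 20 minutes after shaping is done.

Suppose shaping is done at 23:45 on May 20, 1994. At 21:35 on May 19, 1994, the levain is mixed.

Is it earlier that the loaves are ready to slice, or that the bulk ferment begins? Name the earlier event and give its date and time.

The bulk ferment begins — 18:45 on May 20, 1994

Shaping is done: 23:45 May 20, 1994.
Cold retard begins: 23:45 May 20, 1994 + 11h20m = 11:05 May 21, 1994.
The loaves are ready to slice: 11:05 May 21, 1994 + 2h15m = 13:20 May 21, 1994.
The levain is mixed: 21:35 May 19, 1994.
The levain peaks: 21:35 May 19, 1994 + 8h = 05:35 May 20, 1994.
The bulk ferment begins: 05:35 May 20, 1994 + 13h10m = 18:45 May 20, 1994.
Comparing: the loaves are ready to slice at 13:20 May 21, 1994 vs the bulk ferment begins at 18:45 May 20, 1994. Earlier: the bulk ferment begins.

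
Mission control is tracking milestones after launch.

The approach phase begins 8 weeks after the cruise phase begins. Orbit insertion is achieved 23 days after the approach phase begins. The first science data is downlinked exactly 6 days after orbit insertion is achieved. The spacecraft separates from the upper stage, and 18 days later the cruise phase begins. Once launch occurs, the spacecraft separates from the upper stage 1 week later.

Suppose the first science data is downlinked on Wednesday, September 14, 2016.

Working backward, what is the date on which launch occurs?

The first science data is downlinked: Sep 14, 2016.
Orbit insertion is achieved: Sep 14, 2016 − 6 days = Sep 8, 2016.
The approach phase begins: Sep 8, 2016 − 23 days = Aug 16, 2016.
The cruise phase begins: Aug 16, 2016 − 8 weeks = Jun 21, 2016.
The spacecraft separates from the upper stage: Jun 21, 2016 − 18 days = Jun 3, 2016.
Launch occurs: Jun 3, 2016 − 1 week = May 27, 2016.

Friday, May 27, 2016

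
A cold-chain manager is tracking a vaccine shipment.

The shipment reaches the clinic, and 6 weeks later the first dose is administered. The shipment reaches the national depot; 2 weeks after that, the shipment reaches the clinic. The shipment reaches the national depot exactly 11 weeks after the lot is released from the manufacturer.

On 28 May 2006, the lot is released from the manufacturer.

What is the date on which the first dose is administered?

8 October 2006

The lot is released from the manufacturer: May 28, 2006.
The shipment reaches the national depot: May 28, 2006 + 11 weeks = Aug 13, 2006.
The shipment reaches the clinic: Aug 13, 2006 + 2 weeks = Aug 27, 2006.
The first dose is administered: Aug 27, 2006 + 6 weeks = Oct 8, 2006.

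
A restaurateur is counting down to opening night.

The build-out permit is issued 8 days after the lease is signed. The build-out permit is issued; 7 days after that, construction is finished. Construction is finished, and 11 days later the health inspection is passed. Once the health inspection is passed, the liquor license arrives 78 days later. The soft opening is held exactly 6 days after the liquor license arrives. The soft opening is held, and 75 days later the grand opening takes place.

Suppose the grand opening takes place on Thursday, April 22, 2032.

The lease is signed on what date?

The grand opening takes place: Apr 22, 2032.
The soft opening is held: Apr 22, 2032 − 75 days = Feb 7, 2032.
The liquor license arrives: Feb 7, 2032 − 6 days = Feb 1, 2032.
The health inspection is passed: Feb 1, 2032 − 78 days = Nov 15, 2031.
Construction is finished: Nov 15, 2031 − 11 days = Nov 4, 2031.
The build-out permit is issued: Nov 4, 2031 − 7 days = Oct 28, 2031.
The lease is signed: Oct 28, 2031 − 8 days = Oct 20, 2031.

Monday, October 20, 2031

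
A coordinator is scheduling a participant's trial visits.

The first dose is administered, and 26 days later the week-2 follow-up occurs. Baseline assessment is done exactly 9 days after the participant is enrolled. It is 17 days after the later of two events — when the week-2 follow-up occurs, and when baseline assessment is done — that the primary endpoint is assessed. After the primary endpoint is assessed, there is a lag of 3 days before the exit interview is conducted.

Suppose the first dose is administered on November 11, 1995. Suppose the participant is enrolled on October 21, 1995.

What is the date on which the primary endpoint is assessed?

December 24, 1995

The first dose is administered: Nov 11, 1995.
The week-2 follow-up occurs: Nov 11, 1995 + 26 days = Dec 7, 1995.
The participant is enrolled: Oct 21, 1995.
Baseline assessment is done: Oct 21, 1995 + 9 days = Oct 30, 1995.
Both prerequisites met — the week-2 follow-up occurs (Dec 7, 1995), baseline assessment is done (Oct 30, 1995); the later is Dec 7, 1995.
The primary endpoint is assessed: Dec 7, 1995 + 17 days = Dec 24, 1995.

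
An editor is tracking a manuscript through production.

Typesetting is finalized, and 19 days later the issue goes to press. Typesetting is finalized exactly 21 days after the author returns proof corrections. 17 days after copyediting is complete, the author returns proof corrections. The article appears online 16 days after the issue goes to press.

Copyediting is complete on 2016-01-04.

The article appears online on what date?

Copyediting is complete: Jan 4, 2016.
The author returns proof corrections: Jan 4, 2016 + 17 days = Jan 21, 2016.
Typesetting is finalized: Jan 21, 2016 + 21 days = Feb 11, 2016.
The issue goes to press: Feb 11, 2016 + 19 days = Mar 1, 2016.
The article appears online: Mar 1, 2016 + 16 days = Mar 17, 2016.

2016-03-17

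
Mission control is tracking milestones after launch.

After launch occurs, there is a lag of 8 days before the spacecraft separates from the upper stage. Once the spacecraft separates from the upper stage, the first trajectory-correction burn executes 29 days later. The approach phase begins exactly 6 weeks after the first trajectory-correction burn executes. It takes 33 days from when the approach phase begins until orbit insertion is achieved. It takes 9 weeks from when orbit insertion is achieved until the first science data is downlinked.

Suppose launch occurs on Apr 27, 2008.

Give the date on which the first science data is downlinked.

Oct 19, 2008

Launch occurs: Apr 27, 2008.
The spacecraft separates from the upper stage: Apr 27, 2008 + 8 days = May 5, 2008.
The first trajectory-correction burn executes: May 5, 2008 + 29 days = Jun 3, 2008.
The approach phase begins: Jun 3, 2008 + 6 weeks = Jul 15, 2008.
Orbit insertion is achieved: Jul 15, 2008 + 33 days = Aug 17, 2008.
The first science data is downlinked: Aug 17, 2008 + 9 weeks = Oct 19, 2008.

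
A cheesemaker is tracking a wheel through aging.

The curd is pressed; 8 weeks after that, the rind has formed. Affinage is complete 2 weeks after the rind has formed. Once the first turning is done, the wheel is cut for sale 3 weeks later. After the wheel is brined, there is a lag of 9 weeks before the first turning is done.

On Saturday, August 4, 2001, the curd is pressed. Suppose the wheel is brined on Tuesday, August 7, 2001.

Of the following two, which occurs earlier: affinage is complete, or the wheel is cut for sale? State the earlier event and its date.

The curd is pressed: Aug 4, 2001.
The rind has formed: Aug 4, 2001 + 8 weeks = Sep 29, 2001.
Affinage is complete: Sep 29, 2001 + 2 weeks = Oct 13, 2001.
The wheel is brined: Aug 7, 2001.
The first turning is done: Aug 7, 2001 + 9 weeks = Oct 9, 2001.
The wheel is cut for sale: Oct 9, 2001 + 3 weeks = Oct 30, 2001.
Comparing: affinage is complete on Oct 13, 2001 vs the wheel is cut for sale on Oct 30, 2001. Earlier: affinage is complete.

Affinage is complete — Saturday, October 13, 2001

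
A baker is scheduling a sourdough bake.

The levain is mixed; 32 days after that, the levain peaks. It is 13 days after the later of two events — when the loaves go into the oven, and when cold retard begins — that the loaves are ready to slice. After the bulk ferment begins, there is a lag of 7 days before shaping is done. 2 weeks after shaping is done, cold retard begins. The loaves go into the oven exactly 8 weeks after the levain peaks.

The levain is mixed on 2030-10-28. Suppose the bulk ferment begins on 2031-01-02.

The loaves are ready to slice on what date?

The levain is mixed: Oct 28, 2030.
The levain peaks: Oct 28, 2030 + 32 days = Nov 29, 2030.
The loaves go into the oven: Nov 29, 2030 + 8 weeks = Jan 24, 2031.
The bulk ferment begins: Jan 2, 2031.
Shaping is done: Jan 2, 2031 + 7 days = Jan 9, 2031.
Cold retard begins: Jan 9, 2031 + 2 weeks = Jan 23, 2031.
Both prerequisites met — the loaves go into the oven (Jan 24, 2031), cold retard begins (Jan 23, 2031); the later is Jan 24, 2031.
The loaves are ready to slice: Jan 24, 2031 + 13 days = Feb 6, 2031.

2031-02-06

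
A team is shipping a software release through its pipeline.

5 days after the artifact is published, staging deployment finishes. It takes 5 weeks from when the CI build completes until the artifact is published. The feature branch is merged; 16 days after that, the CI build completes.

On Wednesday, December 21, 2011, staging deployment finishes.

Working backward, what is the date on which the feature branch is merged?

Wednesday, October 26, 2011

Staging deployment finishes: Dec 21, 2011.
The artifact is published: Dec 21, 2011 − 5 days = Dec 16, 2011.
The CI build completes: Dec 16, 2011 − 5 weeks = Nov 11, 2011.
The feature branch is merged: Nov 11, 2011 − 16 days = Oct 26, 2011.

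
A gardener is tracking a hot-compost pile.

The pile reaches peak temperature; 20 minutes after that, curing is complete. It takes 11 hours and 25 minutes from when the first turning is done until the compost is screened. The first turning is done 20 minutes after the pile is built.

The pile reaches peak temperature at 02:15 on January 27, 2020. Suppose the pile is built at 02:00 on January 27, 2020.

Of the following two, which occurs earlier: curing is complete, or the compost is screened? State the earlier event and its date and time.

Curing is complete — 02:35 on January 27, 2020

The pile reaches peak temperature: 02:15 Jan 27, 2020.
Curing is complete: 02:15 Jan 27, 2020 + 20m = 02:35 Jan 27, 2020.
The pile is built: 02:00 Jan 27, 2020.
The first turning is done: 02:00 Jan 27, 2020 + 20m = 02:20 Jan 27, 2020.
The compost is screened: 02:20 Jan 27, 2020 + 11h25m = 13:45 Jan 27, 2020.
Comparing: curing is complete at 02:35 Jan 27, 2020 vs the compost is screened at 13:45 Jan 27, 2020. Earlier: curing is complete.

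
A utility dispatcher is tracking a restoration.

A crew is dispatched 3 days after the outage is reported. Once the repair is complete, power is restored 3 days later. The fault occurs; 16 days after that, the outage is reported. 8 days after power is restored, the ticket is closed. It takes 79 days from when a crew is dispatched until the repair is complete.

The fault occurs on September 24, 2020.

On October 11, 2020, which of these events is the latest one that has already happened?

The outage is reported

The fault occurs: Sep 24, 2020.
The outage is reported: Sep 24, 2020 + 16 days = Oct 10, 2020.
A crew is dispatched: Oct 10, 2020 + 3 days = Oct 13, 2020.
The repair is complete: Oct 13, 2020 + 79 days = Dec 31, 2020.
Power is restored: Dec 31, 2020 + 3 days = Jan 3, 2021.
The ticket is closed: Jan 3, 2021 + 8 days = Jan 11, 2021.
Oct 11, 2020 falls between when the outage is reported (Oct 10, 2020) and when a crew is dispatched (Oct 13, 2020).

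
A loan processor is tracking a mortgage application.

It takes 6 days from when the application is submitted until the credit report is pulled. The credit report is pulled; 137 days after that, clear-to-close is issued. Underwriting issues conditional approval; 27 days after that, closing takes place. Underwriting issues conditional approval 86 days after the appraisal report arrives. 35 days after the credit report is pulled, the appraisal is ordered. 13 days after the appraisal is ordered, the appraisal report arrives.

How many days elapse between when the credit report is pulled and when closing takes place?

161 days

Causal path: the credit report is pulled → the appraisal is ordered → the appraisal report arrives → underwriting issues conditional approval → closing takes place.
Total delay along the path: 35 + 13 + 86 + 27 = 161 days.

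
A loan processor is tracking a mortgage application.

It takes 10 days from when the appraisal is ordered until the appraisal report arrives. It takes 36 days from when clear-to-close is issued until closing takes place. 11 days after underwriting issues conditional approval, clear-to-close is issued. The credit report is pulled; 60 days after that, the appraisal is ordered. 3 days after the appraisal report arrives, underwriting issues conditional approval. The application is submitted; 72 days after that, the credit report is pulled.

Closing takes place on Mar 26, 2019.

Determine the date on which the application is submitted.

Closing takes place: Mar 26, 2019.
Clear-to-close is issued: Mar 26, 2019 − 36 days = Feb 18, 2019.
Underwriting issues conditional approval: Feb 18, 2019 − 11 days = Feb 7, 2019.
The appraisal report arrives: Feb 7, 2019 − 3 days = Feb 4, 2019.
The appraisal is ordered: Feb 4, 2019 − 10 days = Jan 25, 2019.
The credit report is pulled: Jan 25, 2019 − 60 days = Nov 26, 2018.
The application is submitted: Nov 26, 2018 − 72 days = Sep 15, 2018.

Sep 15, 2018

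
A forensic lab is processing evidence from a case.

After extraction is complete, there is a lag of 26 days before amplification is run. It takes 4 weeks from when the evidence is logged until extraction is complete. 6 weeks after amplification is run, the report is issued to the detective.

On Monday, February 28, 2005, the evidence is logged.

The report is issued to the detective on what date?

Saturday, June 4, 2005

The evidence is logged: Feb 28, 2005.
Extraction is complete: Feb 28, 2005 + 4 weeks = Mar 28, 2005.
Amplification is run: Mar 28, 2005 + 26 days = Apr 23, 2005.
The report is issued to the detective: Apr 23, 2005 + 6 weeks = Jun 4, 2005.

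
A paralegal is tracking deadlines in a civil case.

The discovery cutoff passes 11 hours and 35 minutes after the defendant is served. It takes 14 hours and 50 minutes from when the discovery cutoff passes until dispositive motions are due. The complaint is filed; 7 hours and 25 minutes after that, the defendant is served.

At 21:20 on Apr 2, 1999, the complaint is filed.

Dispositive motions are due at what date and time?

The complaint is filed: 21:20 Apr 2, 1999.
The defendant is served: 21:20 Apr 2, 1999 + 7h25m = 04:45 Apr 3, 1999.
The discovery cutoff passes: 04:45 Apr 3, 1999 + 11h35m = 16:20 Apr 3, 1999.
Dispositive motions are due: 16:20 Apr 3, 1999 + 14h50m = 07:10 Apr 4, 1999.

07:10 on Apr 4, 1999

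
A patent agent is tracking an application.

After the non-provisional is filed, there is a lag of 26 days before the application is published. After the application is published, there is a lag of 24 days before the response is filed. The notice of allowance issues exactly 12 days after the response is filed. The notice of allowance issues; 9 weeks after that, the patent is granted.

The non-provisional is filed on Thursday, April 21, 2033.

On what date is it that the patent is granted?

Wednesday, August 24, 2033

The non-provisional is filed: Apr 21, 2033.
The application is published: Apr 21, 2033 + 26 days = May 17, 2033.
The response is filed: May 17, 2033 + 24 days = Jun 10, 2033.
The notice of allowance issues: Jun 10, 2033 + 12 days = Jun 22, 2033.
The patent is granted: Jun 22, 2033 + 9 weeks = Aug 24, 2033.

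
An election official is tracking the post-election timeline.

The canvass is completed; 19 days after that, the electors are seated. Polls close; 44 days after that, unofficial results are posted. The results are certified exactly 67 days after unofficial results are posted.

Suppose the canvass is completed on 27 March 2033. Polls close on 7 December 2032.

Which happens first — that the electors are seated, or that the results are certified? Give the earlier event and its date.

The canvass is completed: Mar 27, 2033.
The electors are seated: Mar 27, 2033 + 19 days = Apr 15, 2033.
Polls close: Dec 7, 2032.
Unofficial results are posted: Dec 7, 2032 + 44 days = Jan 20, 2033.
The results are certified: Jan 20, 2033 + 67 days = Mar 28, 2033.
Comparing: the electors are seated on Apr 15, 2033 vs the results are certified on Mar 28, 2033. Earlier: the results are certified.

The results are certified — 28 March 2033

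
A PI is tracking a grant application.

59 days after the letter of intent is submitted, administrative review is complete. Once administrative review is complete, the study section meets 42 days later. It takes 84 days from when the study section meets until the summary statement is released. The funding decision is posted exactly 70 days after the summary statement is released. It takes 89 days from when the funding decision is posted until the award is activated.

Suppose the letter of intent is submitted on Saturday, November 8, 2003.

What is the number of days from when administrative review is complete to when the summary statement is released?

126 days

Causal path: administrative review is complete → the study section meets → the summary statement is released.
Total delay along the path: 42 + 84 = 126 days.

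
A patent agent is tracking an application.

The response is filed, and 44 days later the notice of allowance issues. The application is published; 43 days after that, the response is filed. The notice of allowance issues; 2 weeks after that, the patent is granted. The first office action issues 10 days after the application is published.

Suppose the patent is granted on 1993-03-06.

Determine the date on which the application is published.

The patent is granted: Mar 6, 1993.
The notice of allowance issues: Mar 6, 1993 − 2 weeks = Feb 20, 1993.
The response is filed: Feb 20, 1993 − 44 days = Jan 7, 1993.
The application is published: Jan 7, 1993 − 43 days = Nov 25, 1992.

1992-11-25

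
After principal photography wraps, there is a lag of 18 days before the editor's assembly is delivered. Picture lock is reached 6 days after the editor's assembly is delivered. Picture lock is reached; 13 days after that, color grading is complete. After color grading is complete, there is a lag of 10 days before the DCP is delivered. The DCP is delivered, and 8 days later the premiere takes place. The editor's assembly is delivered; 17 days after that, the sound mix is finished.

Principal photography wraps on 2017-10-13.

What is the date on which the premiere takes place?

2017-12-07

Principal photography wraps: Oct 13, 2017.
The editor's assembly is delivered: Oct 13, 2017 + 18 days = Oct 31, 2017.
Picture lock is reached: Oct 31, 2017 + 6 days = Nov 6, 2017.
Color grading is complete: Nov 6, 2017 + 13 days = Nov 19, 2017.
The DCP is delivered: Nov 19, 2017 + 10 days = Nov 29, 2017.
The premiere takes place: Nov 29, 2017 + 8 days = Dec 7, 2017.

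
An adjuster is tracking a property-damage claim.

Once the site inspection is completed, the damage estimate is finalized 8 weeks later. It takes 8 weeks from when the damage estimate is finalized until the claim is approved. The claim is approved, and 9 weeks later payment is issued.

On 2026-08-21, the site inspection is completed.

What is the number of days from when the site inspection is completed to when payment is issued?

Causal path: the site inspection is completed → the damage estimate is finalized → the claim is approved → payment is issued.
Total delay along the path: 8 + 8 + 9 weeks = 25 weeks = 175 days.

175 days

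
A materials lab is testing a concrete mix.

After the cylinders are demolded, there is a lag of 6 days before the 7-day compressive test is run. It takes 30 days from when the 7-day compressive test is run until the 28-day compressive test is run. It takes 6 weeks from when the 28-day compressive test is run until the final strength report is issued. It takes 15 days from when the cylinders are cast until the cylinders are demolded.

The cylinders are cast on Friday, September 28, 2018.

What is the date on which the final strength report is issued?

Sunday, December 30, 2018

The cylinders are cast: Sep 28, 2018.
The cylinders are demolded: Sep 28, 2018 + 15 days = Oct 13, 2018.
The 7-day compressive test is run: Oct 13, 2018 + 6 days = Oct 19, 2018.
The 28-day compressive test is run: Oct 19, 2018 + 30 days = Nov 18, 2018.
The final strength report is issued: Nov 18, 2018 + 6 weeks = Dec 30, 2018.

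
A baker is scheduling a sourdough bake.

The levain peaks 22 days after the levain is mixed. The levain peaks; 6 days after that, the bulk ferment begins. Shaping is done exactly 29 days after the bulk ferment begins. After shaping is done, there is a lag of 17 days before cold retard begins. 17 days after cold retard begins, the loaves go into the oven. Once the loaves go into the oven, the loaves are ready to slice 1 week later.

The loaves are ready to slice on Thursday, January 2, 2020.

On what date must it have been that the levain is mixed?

Thursday, September 26, 2019

The loaves are ready to slice: Jan 2, 2020.
The loaves go into the oven: Jan 2, 2020 − 1 week = Dec 26, 2019.
Cold retard begins: Dec 26, 2019 − 17 days = Dec 9, 2019.
Shaping is done: Dec 9, 2019 − 17 days = Nov 22, 2019.
The bulk ferment begins: Nov 22, 2019 − 29 days = Oct 24, 2019.
The levain peaks: Oct 24, 2019 − 6 days = Oct 18, 2019.
The levain is mixed: Oct 18, 2019 − 22 days = Sep 26, 2019.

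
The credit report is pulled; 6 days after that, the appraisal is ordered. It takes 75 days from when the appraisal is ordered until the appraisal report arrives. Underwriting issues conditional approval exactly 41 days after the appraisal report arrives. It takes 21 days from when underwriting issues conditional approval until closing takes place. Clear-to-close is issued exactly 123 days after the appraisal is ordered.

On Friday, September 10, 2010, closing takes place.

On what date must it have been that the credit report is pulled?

Tuesday, April 20, 2010

Closing takes place: Sep 10, 2010.
Underwriting issues conditional approval: Sep 10, 2010 − 21 days = Aug 20, 2010.
The appraisal report arrives: Aug 20, 2010 − 41 days = Jul 10, 2010.
The appraisal is ordered: Jul 10, 2010 − 75 days = Apr 26, 2010.
The credit report is pulled: Apr 26, 2010 − 6 days = Apr 20, 2010.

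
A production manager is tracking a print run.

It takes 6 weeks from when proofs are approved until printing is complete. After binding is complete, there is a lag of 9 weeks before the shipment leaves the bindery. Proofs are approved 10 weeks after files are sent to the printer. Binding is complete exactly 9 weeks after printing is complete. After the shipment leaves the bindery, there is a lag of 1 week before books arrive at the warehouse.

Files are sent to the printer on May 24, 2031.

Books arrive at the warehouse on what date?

Files are sent to the printer: May 24, 2031.
Proofs are approved: May 24, 2031 + 10 weeks = Aug 2, 2031.
Printing is complete: Aug 2, 2031 + 6 weeks = Sep 13, 2031.
Binding is complete: Sep 13, 2031 + 9 weeks = Nov 15, 2031.
The shipment leaves the bindery: Nov 15, 2031 + 9 weeks = Jan 17, 2032.
Books arrive at the warehouse: Jan 17, 2032 + 1 week = Jan 24, 2032.

Jan 24, 2032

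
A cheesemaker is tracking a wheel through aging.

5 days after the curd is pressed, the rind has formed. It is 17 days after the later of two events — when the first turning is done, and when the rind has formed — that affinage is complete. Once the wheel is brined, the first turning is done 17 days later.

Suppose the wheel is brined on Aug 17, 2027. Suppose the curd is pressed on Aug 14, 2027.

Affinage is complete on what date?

The wheel is brined: Aug 17, 2027.
The first turning is done: Aug 17, 2027 + 17 days = Sep 3, 2027.
The curd is pressed: Aug 14, 2027.
The rind has formed: Aug 14, 2027 + 5 days = Aug 19, 2027.
Both prerequisites met — the first turning is done (Sep 3, 2027), the rind has formed (Aug 19, 2027); the later is Sep 3, 2027.
Affinage is complete: Sep 3, 2027 + 17 days = Sep 20, 2027.

Sep 20, 2027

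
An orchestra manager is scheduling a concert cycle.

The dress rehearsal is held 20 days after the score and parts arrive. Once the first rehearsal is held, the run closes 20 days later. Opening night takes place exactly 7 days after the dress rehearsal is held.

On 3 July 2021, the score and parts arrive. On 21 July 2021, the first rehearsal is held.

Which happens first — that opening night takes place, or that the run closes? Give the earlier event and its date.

The score and parts arrive: Jul 3, 2021.
The dress rehearsal is held: Jul 3, 2021 + 20 days = Jul 23, 2021.
Opening night takes place: Jul 23, 2021 + 7 days = Jul 30, 2021.
The first rehearsal is held: Jul 21, 2021.
The run closes: Jul 21, 2021 + 20 days = Aug 10, 2021.
Comparing: opening night takes place on Jul 30, 2021 vs the run closes on Aug 10, 2021. Earlier: opening night takes place.

Opening night takes place — 30 July 2021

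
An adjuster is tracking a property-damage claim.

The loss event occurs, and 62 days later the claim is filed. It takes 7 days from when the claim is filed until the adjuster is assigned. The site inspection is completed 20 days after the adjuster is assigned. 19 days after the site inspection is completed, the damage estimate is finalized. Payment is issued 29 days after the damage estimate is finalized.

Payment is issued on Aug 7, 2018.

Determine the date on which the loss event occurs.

Mar 23, 2018

Payment is issued: Aug 7, 2018.
The damage estimate is finalized: Aug 7, 2018 − 29 days = Jul 9, 2018.
The site inspection is completed: Jul 9, 2018 − 19 days = Jun 20, 2018.
The adjuster is assigned: Jun 20, 2018 − 20 days = May 31, 2018.
The claim is filed: May 31, 2018 − 7 days = May 24, 2018.
The loss event occurs: May 24, 2018 − 62 days = Mar 23, 2018.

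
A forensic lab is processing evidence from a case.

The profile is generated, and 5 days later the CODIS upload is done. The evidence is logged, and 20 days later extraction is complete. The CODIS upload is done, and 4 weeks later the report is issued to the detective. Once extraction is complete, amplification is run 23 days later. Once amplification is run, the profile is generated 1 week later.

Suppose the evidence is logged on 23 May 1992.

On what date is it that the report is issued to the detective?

14 August 1992

The evidence is logged: May 23, 1992.
Extraction is complete: May 23, 1992 + 20 days = Jun 12, 1992.
Amplification is run: Jun 12, 1992 + 23 days = Jul 5, 1992.
The profile is generated: Jul 5, 1992 + 1 week = Jul 12, 1992.
The CODIS upload is done: Jul 12, 1992 + 5 days = Jul 17, 1992.
The report is issued to the detective: Jul 17, 1992 + 4 weeks = Aug 14, 1992.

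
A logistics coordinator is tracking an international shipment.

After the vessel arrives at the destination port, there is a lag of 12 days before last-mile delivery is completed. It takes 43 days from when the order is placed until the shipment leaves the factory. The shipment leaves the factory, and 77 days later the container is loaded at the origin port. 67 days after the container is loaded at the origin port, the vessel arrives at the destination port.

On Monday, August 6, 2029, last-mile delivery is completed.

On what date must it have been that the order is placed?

Last-mile delivery is completed: Aug 6, 2029.
The vessel arrives at the destination port: Aug 6, 2029 − 12 days = Jul 25, 2029.
The container is loaded at the origin port: Jul 25, 2029 − 67 days = May 19, 2029.
The shipment leaves the factory: May 19, 2029 − 77 days = Mar 3, 2029.
The order is placed: Mar 3, 2029 − 43 days = Jan 19, 2029.

Friday, January 19, 2029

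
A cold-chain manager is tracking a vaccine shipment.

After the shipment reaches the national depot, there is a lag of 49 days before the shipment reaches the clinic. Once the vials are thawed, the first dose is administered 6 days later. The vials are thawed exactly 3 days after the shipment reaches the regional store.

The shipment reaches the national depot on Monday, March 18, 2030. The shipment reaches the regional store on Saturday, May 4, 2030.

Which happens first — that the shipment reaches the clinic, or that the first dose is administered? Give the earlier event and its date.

The shipment reaches the clinic — Monday, May 6, 2030

The shipment reaches the national depot: Mar 18, 2030.
The shipment reaches the clinic: Mar 18, 2030 + 49 days = May 6, 2030.
The shipment reaches the regional store: May 4, 2030.
The vials are thawed: May 4, 2030 + 3 days = May 7, 2030.
The first dose is administered: May 7, 2030 + 6 days = May 13, 2030.
Comparing: the shipment reaches the clinic on May 6, 2030 vs the first dose is administered on May 13, 2030. Earlier: the shipment reaches the clinic.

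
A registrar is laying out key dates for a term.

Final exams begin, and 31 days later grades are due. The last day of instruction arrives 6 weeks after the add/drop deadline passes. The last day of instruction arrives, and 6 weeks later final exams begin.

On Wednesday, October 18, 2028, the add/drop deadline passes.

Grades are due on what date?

The add/drop deadline passes: Oct 18, 2028.
The last day of instruction arrives: Oct 18, 2028 + 6 weeks = Nov 29, 2028.
Final exams begin: Nov 29, 2028 + 6 weeks = Jan 10, 2029.
Grades are due: Jan 10, 2029 + 31 days = Feb 10, 2029.

Saturday, February 10, 2029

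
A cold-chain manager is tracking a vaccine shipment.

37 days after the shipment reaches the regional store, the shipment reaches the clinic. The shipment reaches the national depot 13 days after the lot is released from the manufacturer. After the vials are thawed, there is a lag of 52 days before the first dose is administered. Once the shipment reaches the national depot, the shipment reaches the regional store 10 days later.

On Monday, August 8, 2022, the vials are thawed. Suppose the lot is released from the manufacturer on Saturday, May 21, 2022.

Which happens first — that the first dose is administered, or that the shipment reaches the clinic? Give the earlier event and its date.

The shipment reaches the clinic — Wednesday, July 20, 2022

The vials are thawed: Aug 8, 2022.
The first dose is administered: Aug 8, 2022 + 52 days = Sep 29, 2022.
The lot is released from the manufacturer: May 21, 2022.
The shipment reaches the national depot: May 21, 2022 + 13 days = Jun 3, 2022.
The shipment reaches the regional store: Jun 3, 2022 + 10 days = Jun 13, 2022.
The shipment reaches the clinic: Jun 13, 2022 + 37 days = Jul 20, 2022.
Comparing: the first dose is administered on Sep 29, 2022 vs the shipment reaches the clinic on Jul 20, 2022. Earlier: the shipment reaches the clinic.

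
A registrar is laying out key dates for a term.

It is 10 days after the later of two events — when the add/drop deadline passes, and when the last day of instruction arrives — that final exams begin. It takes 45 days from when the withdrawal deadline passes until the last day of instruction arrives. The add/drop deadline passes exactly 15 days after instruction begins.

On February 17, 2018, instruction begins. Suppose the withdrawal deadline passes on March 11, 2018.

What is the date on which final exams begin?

Instruction begins: Feb 17, 2018.
The add/drop deadline passes: Feb 17, 2018 + 15 days = Mar 4, 2018.
The withdrawal deadline passes: Mar 11, 2018.
The last day of instruction arrives: Mar 11, 2018 + 45 days = Apr 25, 2018.
Both prerequisites met — the add/drop deadline passes (Mar 4, 2018), the last day of instruction arrives (Apr 25, 2018); the later is Apr 25, 2018.
Final exams begin: Apr 25, 2018 + 10 days = May 5, 2018.

May 5, 2018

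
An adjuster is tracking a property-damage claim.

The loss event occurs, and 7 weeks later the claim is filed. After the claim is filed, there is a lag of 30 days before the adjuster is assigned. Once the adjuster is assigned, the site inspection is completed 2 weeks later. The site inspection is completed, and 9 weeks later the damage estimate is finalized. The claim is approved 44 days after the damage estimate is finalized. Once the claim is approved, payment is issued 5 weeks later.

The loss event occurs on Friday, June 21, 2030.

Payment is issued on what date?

The loss event occurs: Jun 21, 2030.
The claim is filed: Jun 21, 2030 + 7 weeks = Aug 9, 2030.
The adjuster is assigned: Aug 9, 2030 + 30 days = Sep 8, 2030.
The site inspection is completed: Sep 8, 2030 + 2 weeks = Sep 22, 2030.
The damage estimate is finalized: Sep 22, 2030 + 9 weeks = Nov 24, 2030.
The claim is approved: Nov 24, 2030 + 44 days = Jan 7, 2031.
Payment is issued: Jan 7, 2031 + 5 weeks = Feb 11, 2031.

Tuesday, February 11, 2031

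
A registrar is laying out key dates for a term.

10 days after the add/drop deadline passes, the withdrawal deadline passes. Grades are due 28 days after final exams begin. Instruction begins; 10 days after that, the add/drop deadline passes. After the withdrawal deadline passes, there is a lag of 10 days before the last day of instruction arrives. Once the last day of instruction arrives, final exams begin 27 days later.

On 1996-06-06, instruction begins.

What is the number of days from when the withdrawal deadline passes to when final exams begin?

Causal path: the withdrawal deadline passes → the last day of instruction arrives → final exams begin.
Total delay along the path: 10 + 27 = 37 days.

37 days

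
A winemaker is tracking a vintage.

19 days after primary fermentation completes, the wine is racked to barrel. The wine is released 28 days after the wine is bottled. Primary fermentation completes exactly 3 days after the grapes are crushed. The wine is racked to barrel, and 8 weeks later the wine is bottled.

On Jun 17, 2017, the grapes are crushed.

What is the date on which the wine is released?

The grapes are crushed: Jun 17, 2017.
Primary fermentation completes: Jun 17, 2017 + 3 days = Jun 20, 2017.
The wine is racked to barrel: Jun 20, 2017 + 19 days = Jul 9, 2017.
The wine is bottled: Jul 9, 2017 + 8 weeks = Sep 3, 2017.
The wine is released: Sep 3, 2017 + 28 days = Oct 1, 2017.

Oct 1, 2017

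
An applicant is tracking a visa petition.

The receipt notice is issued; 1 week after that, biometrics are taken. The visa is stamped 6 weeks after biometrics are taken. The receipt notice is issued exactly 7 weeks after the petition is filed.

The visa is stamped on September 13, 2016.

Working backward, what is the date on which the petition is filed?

The visa is stamped: Sep 13, 2016.
Biometrics are taken: Sep 13, 2016 − 6 weeks = Aug 2, 2016.
The receipt notice is issued: Aug 2, 2016 − 1 week = Jul 26, 2016.
The petition is filed: Jul 26, 2016 − 7 weeks = Jun 7, 2016.

June 7, 2016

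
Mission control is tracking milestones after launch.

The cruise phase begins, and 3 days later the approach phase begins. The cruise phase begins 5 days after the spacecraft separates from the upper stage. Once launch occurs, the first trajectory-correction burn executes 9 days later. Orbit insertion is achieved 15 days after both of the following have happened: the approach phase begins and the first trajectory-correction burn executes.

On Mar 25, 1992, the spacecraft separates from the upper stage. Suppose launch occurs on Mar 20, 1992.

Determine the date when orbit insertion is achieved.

The spacecraft separates from the upper stage: Mar 25, 1992.
The cruise phase begins: Mar 25, 1992 + 5 days = Mar 30, 1992.
The approach phase begins: Mar 30, 1992 + 3 days = Apr 2, 1992.
Launch occurs: Mar 20, 1992.
The first trajectory-correction burn executes: Mar 20, 1992 + 9 days = Mar 29, 1992.
Both prerequisites met — the approach phase begins (Apr 2, 1992), the first trajectory-correction burn executes (Mar 29, 1992); the later is Apr 2, 1992.
Orbit insertion is achieved: Apr 2, 1992 + 15 days = Apr 17, 1992.

Apr 17, 1992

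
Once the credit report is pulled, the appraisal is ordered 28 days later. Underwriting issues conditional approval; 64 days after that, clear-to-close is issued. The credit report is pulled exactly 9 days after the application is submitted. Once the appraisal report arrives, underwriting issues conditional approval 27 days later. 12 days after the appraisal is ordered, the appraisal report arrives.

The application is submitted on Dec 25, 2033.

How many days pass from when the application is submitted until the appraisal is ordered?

37 days

Causal path: the application is submitted → the credit report is pulled → the appraisal is ordered.
Total delay along the path: 9 + 28 = 37 days.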